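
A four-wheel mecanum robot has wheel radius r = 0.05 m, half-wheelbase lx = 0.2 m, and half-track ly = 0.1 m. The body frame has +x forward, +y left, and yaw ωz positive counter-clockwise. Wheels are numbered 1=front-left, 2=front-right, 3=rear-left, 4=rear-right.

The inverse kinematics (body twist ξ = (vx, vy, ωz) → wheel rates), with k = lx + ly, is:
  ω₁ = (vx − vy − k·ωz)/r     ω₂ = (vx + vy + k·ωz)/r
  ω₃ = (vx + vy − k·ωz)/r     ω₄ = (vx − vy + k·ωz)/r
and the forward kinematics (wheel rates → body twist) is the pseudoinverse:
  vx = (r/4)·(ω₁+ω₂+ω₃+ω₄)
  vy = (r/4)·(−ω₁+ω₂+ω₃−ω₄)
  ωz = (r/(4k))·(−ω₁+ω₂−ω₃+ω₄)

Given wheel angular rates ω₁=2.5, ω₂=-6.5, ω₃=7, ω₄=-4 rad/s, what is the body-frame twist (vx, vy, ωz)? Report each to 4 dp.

(-0.0125, 0.0250, -0.8333)

k = lx + ly = 0.2 + 0.1 = 0.3000
ω₁+ω₂+ω₃+ω₄ = -1.0000  →  vx = (0.05/4)·-1.0000 = -0.0125
−ω₁+ω₂+ω₃−ω₄ = 2.0000  →  vy = (0.05/4)·2.0000 = 0.0250
−ω₁+ω₂−ω₃+ω₄ = -20.0000  →  ωz = (0.05/1.2000)·-20.0000 = -0.8333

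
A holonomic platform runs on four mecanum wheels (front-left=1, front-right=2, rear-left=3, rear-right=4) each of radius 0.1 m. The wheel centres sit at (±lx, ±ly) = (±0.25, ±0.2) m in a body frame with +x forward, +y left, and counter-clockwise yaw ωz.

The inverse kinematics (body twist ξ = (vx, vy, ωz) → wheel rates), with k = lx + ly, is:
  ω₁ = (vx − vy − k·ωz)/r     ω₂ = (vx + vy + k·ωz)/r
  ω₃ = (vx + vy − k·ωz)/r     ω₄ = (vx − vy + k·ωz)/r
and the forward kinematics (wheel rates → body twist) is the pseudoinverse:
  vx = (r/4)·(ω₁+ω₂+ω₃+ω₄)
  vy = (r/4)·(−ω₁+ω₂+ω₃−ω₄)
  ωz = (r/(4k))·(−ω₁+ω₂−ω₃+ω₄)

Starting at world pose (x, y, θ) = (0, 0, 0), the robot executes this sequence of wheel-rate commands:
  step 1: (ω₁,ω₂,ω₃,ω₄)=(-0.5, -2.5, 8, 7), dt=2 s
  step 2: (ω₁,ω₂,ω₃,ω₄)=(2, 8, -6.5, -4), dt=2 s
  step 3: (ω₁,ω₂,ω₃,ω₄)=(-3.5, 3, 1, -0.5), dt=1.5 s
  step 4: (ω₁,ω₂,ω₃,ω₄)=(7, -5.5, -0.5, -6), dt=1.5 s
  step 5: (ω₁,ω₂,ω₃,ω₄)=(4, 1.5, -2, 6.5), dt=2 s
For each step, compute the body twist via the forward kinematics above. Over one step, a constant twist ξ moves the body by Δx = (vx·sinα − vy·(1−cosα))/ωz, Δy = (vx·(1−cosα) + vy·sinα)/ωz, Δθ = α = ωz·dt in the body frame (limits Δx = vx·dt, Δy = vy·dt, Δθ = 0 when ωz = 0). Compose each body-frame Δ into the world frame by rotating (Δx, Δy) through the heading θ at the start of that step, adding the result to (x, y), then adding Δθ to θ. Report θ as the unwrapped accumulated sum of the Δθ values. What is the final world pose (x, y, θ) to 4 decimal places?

step 1: ξ=(vx,vy,ωz)=(0.3000, -0.0250, -0.1667), dt=2.0 → body Δ=(0.5807, -0.1482, -0.3333) → world pose (0.5807, -0.1482, -0.3333)
step 2: ξ=(vx,vy,ωz)=(-0.0125, 0.0875, 0.4722), dt=2.0 → body Δ=(-0.0981, 0.1392, 0.9444) → world pose (0.5335, 0.0155, 0.6111)
step 3: ξ=(vx,vy,ωz)=(0.0000, 0.2000, 0.2778), dt=1.5 → body Δ=(-0.0616, 0.2914, 0.4167) → world pose (0.3159, 0.2188, 1.0278)
step 4: ξ=(vx,vy,ωz)=(-0.1250, -0.1750, -1.0000), dt=1.5 → body Δ=(-0.2873, -0.0584, -1.5000) → world pose (0.2174, -0.0574, -0.4722)
step 5: ξ=(vx,vy,ωz)=(0.2500, -0.2750, 0.3333), dt=2.0 → body Δ=(0.6404, -0.3496, 0.6667) → world pose (0.6287, -0.6600, 0.1944)

(0.6287, -0.6600, 0.1944)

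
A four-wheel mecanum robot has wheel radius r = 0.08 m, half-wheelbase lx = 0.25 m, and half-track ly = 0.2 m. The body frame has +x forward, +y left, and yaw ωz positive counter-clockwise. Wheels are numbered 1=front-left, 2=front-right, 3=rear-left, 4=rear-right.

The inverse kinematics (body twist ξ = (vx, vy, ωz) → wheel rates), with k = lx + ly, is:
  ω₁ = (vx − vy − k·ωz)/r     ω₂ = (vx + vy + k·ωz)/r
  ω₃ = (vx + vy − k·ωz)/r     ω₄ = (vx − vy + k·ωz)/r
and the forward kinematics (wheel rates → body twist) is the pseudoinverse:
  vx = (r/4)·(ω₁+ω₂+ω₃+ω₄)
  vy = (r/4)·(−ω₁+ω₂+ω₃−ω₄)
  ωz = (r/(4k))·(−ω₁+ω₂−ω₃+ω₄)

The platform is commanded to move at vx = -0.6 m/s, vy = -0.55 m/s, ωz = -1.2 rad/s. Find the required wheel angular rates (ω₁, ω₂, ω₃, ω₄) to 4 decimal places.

(6.1250, -21.1250, -7.6250, -7.3750)

k = lx + ly = 0.25 + 0.2 = 0.4500;  k·ωz = 0.4500·-1.2 = -0.5400
ω₁ (FL) = (vx − vy − k·ωz)/r = 0.4900/0.08 = 6.1250
ω₂ (FR) = (vx + vy + k·ωz)/r = -1.6900/0.08 = -21.1250
ω₃ (RL) = (vx + vy − k·ωz)/r = -0.6100/0.08 = -7.6250
ω₄ (RR) = (vx − vy + k·ωz)/r = -0.5900/0.08 = -7.3750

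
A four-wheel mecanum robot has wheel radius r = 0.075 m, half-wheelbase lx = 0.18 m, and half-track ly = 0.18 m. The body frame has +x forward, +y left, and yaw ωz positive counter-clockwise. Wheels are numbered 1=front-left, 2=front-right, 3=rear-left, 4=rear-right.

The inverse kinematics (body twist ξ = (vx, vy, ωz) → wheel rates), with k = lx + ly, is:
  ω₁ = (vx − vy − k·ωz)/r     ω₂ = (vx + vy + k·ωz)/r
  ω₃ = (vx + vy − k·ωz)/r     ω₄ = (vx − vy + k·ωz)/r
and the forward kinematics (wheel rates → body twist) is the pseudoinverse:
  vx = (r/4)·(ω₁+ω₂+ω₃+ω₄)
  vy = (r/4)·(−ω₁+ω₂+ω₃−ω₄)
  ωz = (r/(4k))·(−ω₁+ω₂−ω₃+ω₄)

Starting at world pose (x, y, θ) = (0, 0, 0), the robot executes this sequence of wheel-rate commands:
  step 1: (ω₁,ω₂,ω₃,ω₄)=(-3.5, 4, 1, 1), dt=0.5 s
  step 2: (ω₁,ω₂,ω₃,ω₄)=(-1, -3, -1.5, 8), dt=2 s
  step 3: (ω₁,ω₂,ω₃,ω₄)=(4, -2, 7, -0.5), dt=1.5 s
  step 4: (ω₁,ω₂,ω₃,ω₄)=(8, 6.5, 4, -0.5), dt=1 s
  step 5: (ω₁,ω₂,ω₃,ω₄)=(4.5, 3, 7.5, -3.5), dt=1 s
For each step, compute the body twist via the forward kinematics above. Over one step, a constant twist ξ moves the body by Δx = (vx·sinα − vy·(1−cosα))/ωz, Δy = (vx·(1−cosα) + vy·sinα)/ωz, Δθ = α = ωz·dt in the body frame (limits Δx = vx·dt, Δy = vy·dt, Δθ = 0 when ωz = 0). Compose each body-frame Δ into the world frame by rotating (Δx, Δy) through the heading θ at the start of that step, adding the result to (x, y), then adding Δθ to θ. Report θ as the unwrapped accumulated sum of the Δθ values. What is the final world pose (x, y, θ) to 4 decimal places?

step 1: ξ=(vx,vy,ωz)=(0.0469, 0.1406, 0.3906), dt=0.5 → body Δ=(0.0164, 0.0721, 0.1953) → world pose (0.0164, 0.0721, 0.1953)
step 2: ξ=(vx,vy,ωz)=(0.0469, -0.2156, 0.3906), dt=2.0 → body Δ=(0.2446, -0.3539, 0.7812) → world pose (0.3250, -0.2276, 0.9766)
step 3: ξ=(vx,vy,ωz)=(0.1594, 0.0281, -0.7031), dt=1.5 → body Δ=(0.2174, -0.0800, -1.0547) → world pose (0.5131, -0.0922, -0.0781)
step 4: ξ=(vx,vy,ωz)=(0.3375, 0.0563, -0.3125), dt=1.0 → body Δ=(0.3408, 0.0030, -0.3125) → world pose (0.8530, -0.1158, -0.3906)
step 5: ξ=(vx,vy,ωz)=(0.2156, 0.1781, -0.6510), dt=1.0 → body Δ=(0.2567, 0.0981, -0.6510) → world pose (1.1277, -0.1229, -1.0417)

(1.1277, -0.1229, -1.0417)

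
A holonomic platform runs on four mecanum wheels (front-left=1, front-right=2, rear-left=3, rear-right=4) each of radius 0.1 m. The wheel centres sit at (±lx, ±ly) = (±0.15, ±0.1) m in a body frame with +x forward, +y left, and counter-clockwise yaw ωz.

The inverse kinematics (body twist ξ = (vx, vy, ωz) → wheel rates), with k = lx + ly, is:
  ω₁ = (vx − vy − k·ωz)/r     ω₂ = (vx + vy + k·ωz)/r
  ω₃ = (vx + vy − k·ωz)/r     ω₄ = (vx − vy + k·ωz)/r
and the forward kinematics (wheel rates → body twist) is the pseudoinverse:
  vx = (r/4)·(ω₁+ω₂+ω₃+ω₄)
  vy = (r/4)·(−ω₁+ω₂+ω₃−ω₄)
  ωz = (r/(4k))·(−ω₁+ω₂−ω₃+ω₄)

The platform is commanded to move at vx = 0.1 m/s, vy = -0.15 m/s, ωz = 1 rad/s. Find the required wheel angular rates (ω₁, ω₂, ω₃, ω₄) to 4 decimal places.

(0.0000, 2.0000, -3.0000, 5.0000)

k = lx + ly = 0.15 + 0.1 = 0.2500;  k·ωz = 0.2500·1 = 0.2500
ω₁ (FL) = (vx − vy − k·ωz)/r = 0.0000/0.1 = 0.0000
ω₂ (FR) = (vx + vy + k·ωz)/r = 0.2000/0.1 = 2.0000
ω₃ (RL) = (vx + vy − k·ωz)/r = -0.3000/0.1 = -3.0000
ω₄ (RR) = (vx − vy + k·ωz)/r = 0.5000/0.1 = 5.0000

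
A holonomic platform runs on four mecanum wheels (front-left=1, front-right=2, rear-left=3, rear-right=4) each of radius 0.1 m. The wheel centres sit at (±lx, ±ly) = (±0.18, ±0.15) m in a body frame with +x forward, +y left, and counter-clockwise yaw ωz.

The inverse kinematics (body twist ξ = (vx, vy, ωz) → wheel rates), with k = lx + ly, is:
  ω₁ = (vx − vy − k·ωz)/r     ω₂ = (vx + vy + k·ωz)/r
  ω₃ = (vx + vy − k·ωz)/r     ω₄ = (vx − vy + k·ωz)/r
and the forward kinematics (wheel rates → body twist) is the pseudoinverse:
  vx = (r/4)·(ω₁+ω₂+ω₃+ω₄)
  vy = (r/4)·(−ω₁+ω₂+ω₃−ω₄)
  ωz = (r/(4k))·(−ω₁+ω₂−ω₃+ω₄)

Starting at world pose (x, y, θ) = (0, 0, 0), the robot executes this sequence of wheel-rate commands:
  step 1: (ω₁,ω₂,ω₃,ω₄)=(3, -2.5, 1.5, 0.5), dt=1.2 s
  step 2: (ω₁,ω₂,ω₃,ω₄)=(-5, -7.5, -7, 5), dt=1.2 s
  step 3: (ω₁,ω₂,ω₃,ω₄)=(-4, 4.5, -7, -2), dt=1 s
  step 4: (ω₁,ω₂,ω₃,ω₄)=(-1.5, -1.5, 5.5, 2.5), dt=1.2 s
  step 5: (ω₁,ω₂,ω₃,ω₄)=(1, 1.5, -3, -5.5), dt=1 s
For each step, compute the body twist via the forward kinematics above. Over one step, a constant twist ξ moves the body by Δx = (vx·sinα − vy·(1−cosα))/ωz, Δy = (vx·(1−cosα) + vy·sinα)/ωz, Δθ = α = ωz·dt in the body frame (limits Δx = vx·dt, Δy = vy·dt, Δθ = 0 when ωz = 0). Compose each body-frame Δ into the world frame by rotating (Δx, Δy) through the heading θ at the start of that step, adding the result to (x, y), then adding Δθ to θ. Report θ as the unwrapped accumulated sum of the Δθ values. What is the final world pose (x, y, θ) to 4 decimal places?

step 1: ξ=(vx,vy,ωz)=(0.0625, -0.1125, -0.4924), dt=1.2 → body Δ=(0.0320, -0.1488, -0.5909) → world pose (0.0320, -0.1488, -0.5909)
step 2: ξ=(vx,vy,ωz)=(-0.3625, -0.3625, 0.7197), dt=1.2 → body Δ=(-0.2065, -0.5594, 0.8636) → world pose (-0.4511, -0.4983, 0.2727)
step 3: ξ=(vx,vy,ωz)=(-0.2125, 0.0875, 1.0227), dt=1.0 → body Δ=(-0.2183, -0.0265, 1.0227) → world pose (-0.6542, -0.5826, 1.2955)
step 4: ξ=(vx,vy,ωz)=(0.1250, 0.0750, -0.2273), dt=1.2 → body Δ=(0.1603, 0.0686, -0.2727) → world pose (-0.6766, -0.4097, 1.0227)
step 5: ξ=(vx,vy,ωz)=(-0.1500, 0.0750, -0.1515), dt=1.0 → body Δ=(-0.1438, 0.0861, -0.1515) → world pose (-0.8250, -0.4875, 0.8712)

(-0.8250, -0.4875, 0.8712)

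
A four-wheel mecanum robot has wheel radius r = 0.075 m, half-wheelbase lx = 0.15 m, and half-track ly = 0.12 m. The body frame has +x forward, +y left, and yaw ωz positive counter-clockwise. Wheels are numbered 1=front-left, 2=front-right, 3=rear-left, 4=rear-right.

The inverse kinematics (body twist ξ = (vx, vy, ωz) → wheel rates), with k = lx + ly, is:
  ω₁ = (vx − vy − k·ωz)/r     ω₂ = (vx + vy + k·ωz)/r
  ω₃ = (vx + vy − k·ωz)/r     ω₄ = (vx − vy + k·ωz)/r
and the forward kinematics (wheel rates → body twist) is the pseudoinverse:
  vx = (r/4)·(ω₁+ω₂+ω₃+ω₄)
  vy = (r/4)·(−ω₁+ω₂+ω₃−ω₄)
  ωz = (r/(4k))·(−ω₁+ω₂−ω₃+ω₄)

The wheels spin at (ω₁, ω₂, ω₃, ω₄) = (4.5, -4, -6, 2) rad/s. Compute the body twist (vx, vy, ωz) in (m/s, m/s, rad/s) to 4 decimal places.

(-0.0656, -0.3094, -0.0347)

k = lx + ly = 0.15 + 0.12 = 0.2700
ω₁+ω₂+ω₃+ω₄ = -3.5000  →  vx = (0.075/4)·-3.5000 = -0.0656
−ω₁+ω₂+ω₃−ω₄ = -16.5000  →  vy = (0.075/4)·-16.5000 = -0.3094
−ω₁+ω₂−ω₃+ω₄ = -0.5000  →  ωz = (0.075/1.0800)·-0.5000 = -0.0347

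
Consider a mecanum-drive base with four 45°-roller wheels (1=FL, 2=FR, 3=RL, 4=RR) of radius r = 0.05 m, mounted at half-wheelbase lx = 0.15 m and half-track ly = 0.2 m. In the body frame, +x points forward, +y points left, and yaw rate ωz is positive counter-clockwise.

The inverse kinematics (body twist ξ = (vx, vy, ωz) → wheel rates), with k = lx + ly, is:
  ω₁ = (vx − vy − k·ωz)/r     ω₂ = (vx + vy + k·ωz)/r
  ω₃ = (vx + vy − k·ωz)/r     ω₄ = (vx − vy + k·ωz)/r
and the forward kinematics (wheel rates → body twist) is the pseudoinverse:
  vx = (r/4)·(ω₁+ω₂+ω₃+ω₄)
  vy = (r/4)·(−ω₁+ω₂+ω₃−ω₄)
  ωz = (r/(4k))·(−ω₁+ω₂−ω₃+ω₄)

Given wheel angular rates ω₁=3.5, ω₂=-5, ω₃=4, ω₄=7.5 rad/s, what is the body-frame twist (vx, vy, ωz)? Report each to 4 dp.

k = lx + ly = 0.15 + 0.2 = 0.3500
ω₁+ω₂+ω₃+ω₄ = 10.0000  →  vx = (0.05/4)·10.0000 = 0.1250
−ω₁+ω₂+ω₃−ω₄ = -12.0000  →  vy = (0.05/4)·-12.0000 = -0.1500
−ω₁+ω₂−ω₃+ω₄ = -5.0000  →  ωz = (0.05/1.4000)·-5.0000 = -0.1786

(0.1250, -0.1500, -0.1786)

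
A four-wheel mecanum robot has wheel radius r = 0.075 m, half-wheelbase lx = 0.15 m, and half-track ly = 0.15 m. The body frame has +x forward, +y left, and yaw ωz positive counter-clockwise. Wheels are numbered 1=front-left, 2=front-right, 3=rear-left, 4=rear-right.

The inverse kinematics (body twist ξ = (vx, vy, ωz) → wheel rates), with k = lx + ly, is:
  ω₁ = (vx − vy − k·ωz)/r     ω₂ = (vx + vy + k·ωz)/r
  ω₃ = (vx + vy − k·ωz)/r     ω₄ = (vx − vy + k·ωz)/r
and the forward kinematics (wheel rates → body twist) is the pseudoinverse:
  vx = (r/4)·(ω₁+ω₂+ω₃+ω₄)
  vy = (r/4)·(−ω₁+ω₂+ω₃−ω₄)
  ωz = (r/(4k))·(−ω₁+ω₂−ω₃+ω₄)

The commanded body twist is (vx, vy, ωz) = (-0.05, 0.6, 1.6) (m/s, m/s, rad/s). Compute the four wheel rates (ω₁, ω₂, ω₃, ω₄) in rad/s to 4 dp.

(-15.0667, 13.7333, 0.9333, -2.2667)

k = lx + ly = 0.15 + 0.15 = 0.3000;  k·ωz = 0.3000·1.6 = 0.4800
ω₁ (FL) = (vx − vy − k·ωz)/r = -1.1300/0.075 = -15.0667
ω₂ (FR) = (vx + vy + k·ωz)/r = 1.0300/0.075 = 13.7333
ω₃ (RL) = (vx + vy − k·ωz)/r = 0.0700/0.075 = 0.9333
ω₄ (RR) = (vx − vy + k·ωz)/r = -0.1700/0.075 = -2.2667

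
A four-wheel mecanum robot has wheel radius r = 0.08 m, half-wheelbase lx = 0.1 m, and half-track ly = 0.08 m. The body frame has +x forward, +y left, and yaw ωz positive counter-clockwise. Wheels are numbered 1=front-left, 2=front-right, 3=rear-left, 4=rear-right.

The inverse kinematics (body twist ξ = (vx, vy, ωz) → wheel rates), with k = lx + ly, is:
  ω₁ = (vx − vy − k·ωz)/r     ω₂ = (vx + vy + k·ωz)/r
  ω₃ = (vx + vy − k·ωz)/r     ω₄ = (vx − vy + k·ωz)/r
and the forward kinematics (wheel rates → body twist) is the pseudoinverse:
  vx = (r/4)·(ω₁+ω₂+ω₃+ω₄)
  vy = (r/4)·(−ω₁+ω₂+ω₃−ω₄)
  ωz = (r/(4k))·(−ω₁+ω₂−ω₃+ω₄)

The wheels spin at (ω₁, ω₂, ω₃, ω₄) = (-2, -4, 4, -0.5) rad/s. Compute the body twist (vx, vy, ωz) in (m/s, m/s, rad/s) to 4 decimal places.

k = lx + ly = 0.1 + 0.08 = 0.1800
ω₁+ω₂+ω₃+ω₄ = -2.5000  →  vx = (0.08/4)·-2.5000 = -0.0500
−ω₁+ω₂+ω₃−ω₄ = 2.5000  →  vy = (0.08/4)·2.5000 = 0.0500
−ω₁+ω₂−ω₃+ω₄ = -6.5000  →  ωz = (0.08/0.7200)·-6.5000 = -0.7222

(-0.0500, 0.0500, -0.7222)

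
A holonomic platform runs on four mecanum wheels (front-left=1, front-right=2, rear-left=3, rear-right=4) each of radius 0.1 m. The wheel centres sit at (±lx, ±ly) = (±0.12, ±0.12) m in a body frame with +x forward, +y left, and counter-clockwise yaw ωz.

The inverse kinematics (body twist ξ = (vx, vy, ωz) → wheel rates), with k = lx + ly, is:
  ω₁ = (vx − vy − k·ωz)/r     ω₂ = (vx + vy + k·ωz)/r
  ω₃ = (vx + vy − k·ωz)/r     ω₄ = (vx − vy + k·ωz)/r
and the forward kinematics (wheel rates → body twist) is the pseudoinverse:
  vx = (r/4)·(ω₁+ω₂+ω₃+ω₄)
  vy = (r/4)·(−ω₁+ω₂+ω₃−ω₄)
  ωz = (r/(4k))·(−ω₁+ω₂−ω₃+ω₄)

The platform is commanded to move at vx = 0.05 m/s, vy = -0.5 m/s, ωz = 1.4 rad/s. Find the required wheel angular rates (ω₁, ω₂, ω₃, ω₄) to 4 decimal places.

(2.1400, -1.1400, -7.8600, 8.8600)

k = lx + ly = 0.12 + 0.12 = 0.2400;  k·ωz = 0.2400·1.4 = 0.3360
ω₁ (FL) = (vx − vy − k·ωz)/r = 0.2140/0.1 = 2.1400
ω₂ (FR) = (vx + vy + k·ωz)/r = -0.1140/0.1 = -1.1400
ω₃ (RL) = (vx + vy − k·ωz)/r = -0.7860/0.1 = -7.8600
ω₄ (RR) = (vx − vy + k·ωz)/r = 0.8860/0.1 = 8.8600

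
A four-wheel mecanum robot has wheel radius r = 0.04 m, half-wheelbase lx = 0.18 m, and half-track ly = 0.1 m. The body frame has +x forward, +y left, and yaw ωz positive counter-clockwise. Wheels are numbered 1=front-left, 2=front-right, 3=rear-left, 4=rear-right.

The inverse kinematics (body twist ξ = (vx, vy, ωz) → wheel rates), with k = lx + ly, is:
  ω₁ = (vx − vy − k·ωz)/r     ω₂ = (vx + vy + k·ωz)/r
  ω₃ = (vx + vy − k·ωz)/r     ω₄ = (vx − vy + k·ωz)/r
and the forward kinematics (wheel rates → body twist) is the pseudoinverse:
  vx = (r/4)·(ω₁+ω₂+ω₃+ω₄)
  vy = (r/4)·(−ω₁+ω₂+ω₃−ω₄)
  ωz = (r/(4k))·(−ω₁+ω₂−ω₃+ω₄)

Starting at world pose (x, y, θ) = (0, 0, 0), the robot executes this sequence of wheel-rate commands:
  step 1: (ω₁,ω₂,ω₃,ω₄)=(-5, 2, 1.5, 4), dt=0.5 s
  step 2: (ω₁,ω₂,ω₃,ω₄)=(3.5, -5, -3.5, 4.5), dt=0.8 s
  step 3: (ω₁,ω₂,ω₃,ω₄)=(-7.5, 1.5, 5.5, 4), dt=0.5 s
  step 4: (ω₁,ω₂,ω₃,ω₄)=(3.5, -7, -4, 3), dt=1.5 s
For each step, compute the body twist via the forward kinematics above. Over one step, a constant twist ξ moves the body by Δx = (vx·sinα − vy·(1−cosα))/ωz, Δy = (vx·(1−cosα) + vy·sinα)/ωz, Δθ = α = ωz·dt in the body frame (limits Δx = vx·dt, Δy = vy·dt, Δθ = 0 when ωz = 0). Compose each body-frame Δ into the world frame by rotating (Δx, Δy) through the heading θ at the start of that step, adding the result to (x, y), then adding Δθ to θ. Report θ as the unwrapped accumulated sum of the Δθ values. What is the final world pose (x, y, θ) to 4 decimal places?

(0.0182, -0.3226, 0.1018)

step 1: ξ=(vx,vy,ωz)=(0.0250, 0.0450, 0.3393), dt=0.5 → body Δ=(0.0105, 0.0234, 0.1696) → world pose (0.0105, 0.0234, 0.1696)
step 2: ξ=(vx,vy,ωz)=(-0.0050, -0.1650, -0.0179), dt=0.8 → body Δ=(-0.0049, -0.1320, -0.0143) → world pose (0.0279, -0.1075, 0.1554)
step 3: ξ=(vx,vy,ωz)=(0.0350, 0.1050, 0.2679), dt=0.5 → body Δ=(0.0139, 0.0535, 0.1339) → world pose (0.0334, -0.0524, 0.2893)
step 4: ξ=(vx,vy,ωz)=(-0.0450, -0.1750, -0.1250), dt=1.5 → body Δ=(-0.0916, -0.2547, -0.1875) → world pose (0.0182, -0.3226, 0.1018)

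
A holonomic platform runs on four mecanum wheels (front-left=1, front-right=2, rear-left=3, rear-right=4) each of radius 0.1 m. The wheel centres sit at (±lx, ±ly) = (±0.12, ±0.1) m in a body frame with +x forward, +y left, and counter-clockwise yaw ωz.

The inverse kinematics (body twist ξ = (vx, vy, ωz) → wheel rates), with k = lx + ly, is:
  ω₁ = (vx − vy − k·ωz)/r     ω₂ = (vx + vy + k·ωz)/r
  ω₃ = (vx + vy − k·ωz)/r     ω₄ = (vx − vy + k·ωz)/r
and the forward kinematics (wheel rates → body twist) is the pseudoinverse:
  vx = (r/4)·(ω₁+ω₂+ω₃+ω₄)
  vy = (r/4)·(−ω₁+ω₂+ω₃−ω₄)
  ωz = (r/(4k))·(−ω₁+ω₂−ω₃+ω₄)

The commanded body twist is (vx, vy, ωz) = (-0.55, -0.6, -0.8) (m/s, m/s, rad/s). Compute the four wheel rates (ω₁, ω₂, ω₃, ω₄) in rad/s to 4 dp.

(2.2600, -13.2600, -9.7400, -1.2600)

k = lx + ly = 0.12 + 0.1 = 0.2200;  k·ωz = 0.2200·-0.8 = -0.1760
ω₁ (FL) = (vx − vy − k·ωz)/r = 0.2260/0.1 = 2.2600
ω₂ (FR) = (vx + vy + k·ωz)/r = -1.3260/0.1 = -13.2600
ω₃ (RL) = (vx + vy − k·ωz)/r = -0.9740/0.1 = -9.7400
ω₄ (RR) = (vx − vy + k·ωz)/r = -0.1260/0.1 = -1.2600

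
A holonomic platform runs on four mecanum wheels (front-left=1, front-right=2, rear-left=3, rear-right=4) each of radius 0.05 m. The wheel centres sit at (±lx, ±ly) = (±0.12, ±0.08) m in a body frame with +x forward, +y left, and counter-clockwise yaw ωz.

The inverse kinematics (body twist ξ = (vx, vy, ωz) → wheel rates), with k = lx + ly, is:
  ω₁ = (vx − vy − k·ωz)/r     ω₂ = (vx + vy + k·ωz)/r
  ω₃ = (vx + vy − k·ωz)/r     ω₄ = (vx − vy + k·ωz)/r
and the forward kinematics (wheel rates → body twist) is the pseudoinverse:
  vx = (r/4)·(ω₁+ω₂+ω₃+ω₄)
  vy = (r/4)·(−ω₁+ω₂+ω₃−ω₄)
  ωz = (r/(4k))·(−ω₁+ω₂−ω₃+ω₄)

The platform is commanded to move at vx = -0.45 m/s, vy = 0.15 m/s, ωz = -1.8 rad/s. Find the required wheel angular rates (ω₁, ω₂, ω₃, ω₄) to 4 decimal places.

k = lx + ly = 0.12 + 0.08 = 0.2000;  k·ωz = 0.2000·-1.8 = -0.3600
ω₁ (FL) = (vx − vy − k·ωz)/r = -0.2400/0.05 = -4.8000
ω₂ (FR) = (vx + vy + k·ωz)/r = -0.6600/0.05 = -13.2000
ω₃ (RL) = (vx + vy − k·ωz)/r = 0.0600/0.05 = 1.2000
ω₄ (RR) = (vx − vy + k·ωz)/r = -0.9600/0.05 = -19.2000

(-4.8000, -13.2000, 1.2000, -19.2000)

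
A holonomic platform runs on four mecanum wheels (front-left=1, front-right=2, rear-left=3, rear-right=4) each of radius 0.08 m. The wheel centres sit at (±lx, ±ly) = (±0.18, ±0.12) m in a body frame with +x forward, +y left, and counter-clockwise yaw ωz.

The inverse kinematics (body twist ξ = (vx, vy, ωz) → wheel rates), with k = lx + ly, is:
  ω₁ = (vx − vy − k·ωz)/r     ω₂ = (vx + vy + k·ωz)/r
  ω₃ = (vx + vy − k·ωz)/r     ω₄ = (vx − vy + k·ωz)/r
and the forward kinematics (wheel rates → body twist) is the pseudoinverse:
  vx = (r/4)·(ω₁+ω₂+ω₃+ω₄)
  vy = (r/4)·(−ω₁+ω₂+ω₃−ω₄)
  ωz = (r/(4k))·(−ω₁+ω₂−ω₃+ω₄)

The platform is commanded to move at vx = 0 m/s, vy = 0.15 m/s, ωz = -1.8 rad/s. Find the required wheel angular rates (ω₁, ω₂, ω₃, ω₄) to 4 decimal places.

k = lx + ly = 0.18 + 0.12 = 0.3000;  k·ωz = 0.3000·-1.8 = -0.5400
ω₁ (FL) = (vx − vy − k·ωz)/r = 0.3900/0.08 = 4.8750
ω₂ (FR) = (vx + vy + k·ωz)/r = -0.3900/0.08 = -4.8750
ω₃ (RL) = (vx + vy − k·ωz)/r = 0.6900/0.08 = 8.6250
ω₄ (RR) = (vx − vy + k·ωz)/r = -0.6900/0.08 = -8.6250

(4.8750, -4.8750, 8.6250, -8.6250)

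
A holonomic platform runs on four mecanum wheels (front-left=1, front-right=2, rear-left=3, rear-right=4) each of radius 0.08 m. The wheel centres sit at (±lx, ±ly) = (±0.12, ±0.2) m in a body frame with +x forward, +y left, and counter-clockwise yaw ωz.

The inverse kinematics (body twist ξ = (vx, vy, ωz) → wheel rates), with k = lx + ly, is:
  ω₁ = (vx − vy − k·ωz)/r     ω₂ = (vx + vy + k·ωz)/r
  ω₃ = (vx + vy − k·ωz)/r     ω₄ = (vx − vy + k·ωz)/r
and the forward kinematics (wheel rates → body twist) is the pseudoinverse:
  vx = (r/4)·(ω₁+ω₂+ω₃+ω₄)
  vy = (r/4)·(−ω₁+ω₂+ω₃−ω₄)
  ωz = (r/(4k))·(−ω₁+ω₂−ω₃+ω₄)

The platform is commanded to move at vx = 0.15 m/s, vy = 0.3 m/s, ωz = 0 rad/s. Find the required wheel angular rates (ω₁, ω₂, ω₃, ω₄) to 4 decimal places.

k = lx + ly = 0.12 + 0.2 = 0.3200;  k·ωz = 0.3200·0 = 0.0000
ω₁ (FL) = (vx − vy − k·ωz)/r = -0.1500/0.08 = -1.8750
ω₂ (FR) = (vx + vy + k·ωz)/r = 0.4500/0.08 = 5.6250
ω₃ (RL) = (vx + vy − k·ωz)/r = 0.4500/0.08 = 5.6250
ω₄ (RR) = (vx − vy + k·ωz)/r = -0.1500/0.08 = -1.8750

(-1.8750, 5.6250, 5.6250, -1.8750)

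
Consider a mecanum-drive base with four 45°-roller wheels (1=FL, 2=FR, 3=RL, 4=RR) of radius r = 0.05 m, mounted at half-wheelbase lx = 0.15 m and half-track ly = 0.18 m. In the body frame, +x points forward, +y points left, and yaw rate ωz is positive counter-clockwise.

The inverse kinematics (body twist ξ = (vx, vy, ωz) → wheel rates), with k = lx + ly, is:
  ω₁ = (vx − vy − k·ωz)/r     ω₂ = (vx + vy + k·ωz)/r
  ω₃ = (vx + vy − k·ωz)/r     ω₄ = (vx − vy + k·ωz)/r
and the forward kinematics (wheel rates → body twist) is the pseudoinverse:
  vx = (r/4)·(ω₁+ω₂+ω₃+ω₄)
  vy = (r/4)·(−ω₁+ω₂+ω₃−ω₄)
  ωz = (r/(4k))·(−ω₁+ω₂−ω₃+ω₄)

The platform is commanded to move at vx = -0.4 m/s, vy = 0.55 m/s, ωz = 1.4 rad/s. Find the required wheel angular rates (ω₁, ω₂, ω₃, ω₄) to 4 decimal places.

(-28.2400, 12.2400, -6.2400, -9.7600)

k = lx + ly = 0.15 + 0.18 = 0.3300;  k·ωz = 0.3300·1.4 = 0.4620
ω₁ (FL) = (vx − vy − k·ωz)/r = -1.4120/0.05 = -28.2400
ω₂ (FR) = (vx + vy + k·ωz)/r = 0.6120/0.05 = 12.2400
ω₃ (RL) = (vx + vy − k·ωz)/r = -0.3120/0.05 = -6.2400
ω₄ (RR) = (vx − vy + k·ωz)/r = -0.4880/0.05 = -9.7600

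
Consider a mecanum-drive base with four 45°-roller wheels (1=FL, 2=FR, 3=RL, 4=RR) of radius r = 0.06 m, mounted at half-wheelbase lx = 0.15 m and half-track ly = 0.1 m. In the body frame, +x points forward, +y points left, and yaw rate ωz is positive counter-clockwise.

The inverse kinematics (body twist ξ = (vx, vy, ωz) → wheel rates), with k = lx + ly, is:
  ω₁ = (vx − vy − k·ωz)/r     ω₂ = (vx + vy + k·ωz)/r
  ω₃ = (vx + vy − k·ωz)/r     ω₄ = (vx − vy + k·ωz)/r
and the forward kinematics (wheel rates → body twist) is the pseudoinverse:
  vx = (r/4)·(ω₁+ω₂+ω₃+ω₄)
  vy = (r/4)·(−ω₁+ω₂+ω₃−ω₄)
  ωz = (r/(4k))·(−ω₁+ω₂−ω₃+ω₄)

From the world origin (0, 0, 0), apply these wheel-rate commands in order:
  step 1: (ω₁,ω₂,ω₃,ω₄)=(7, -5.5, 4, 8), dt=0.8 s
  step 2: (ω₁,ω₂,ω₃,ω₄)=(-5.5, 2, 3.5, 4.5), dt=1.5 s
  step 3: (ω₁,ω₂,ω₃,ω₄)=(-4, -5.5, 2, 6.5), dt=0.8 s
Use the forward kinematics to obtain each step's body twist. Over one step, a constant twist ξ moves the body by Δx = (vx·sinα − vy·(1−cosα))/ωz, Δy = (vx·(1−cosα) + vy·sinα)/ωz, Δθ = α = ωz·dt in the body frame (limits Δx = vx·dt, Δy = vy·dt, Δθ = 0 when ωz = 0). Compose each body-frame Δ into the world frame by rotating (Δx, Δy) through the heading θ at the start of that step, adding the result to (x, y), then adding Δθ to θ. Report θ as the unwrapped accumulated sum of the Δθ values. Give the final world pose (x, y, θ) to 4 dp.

(0.2391, -0.1554, 0.5010)

step 1: ξ=(vx,vy,ωz)=(0.2025, -0.2475, -0.5100), dt=0.8 → body Δ=(0.1177, -0.2251, -0.4080) → world pose (0.1177, -0.2251, -0.4080)
step 2: ξ=(vx,vy,ωz)=(0.0675, 0.0975, 0.5100), dt=1.5 → body Δ=(0.0384, 0.1693, 0.7650) → world pose (0.2201, -0.0850, 0.3570)
step 3: ξ=(vx,vy,ωz)=(-0.0150, -0.0900, 0.1800), dt=0.8 → body Δ=(-0.0068, -0.0726, 0.1440) → world pose (0.2391, -0.1554, 0.5010)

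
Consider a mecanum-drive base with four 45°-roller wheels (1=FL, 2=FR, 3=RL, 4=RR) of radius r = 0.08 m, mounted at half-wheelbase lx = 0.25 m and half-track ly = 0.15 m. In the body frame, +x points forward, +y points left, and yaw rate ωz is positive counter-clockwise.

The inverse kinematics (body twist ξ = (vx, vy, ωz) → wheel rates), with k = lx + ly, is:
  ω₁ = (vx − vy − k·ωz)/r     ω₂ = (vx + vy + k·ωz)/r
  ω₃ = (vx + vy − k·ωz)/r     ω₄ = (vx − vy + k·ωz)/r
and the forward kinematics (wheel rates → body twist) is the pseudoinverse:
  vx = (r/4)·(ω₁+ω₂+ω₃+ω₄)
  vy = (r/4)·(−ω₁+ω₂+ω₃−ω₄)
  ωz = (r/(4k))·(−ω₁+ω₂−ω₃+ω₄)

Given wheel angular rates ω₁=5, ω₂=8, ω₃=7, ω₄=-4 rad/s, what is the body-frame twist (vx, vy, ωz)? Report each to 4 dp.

(0.3200, 0.2800, -0.4000)

k = lx + ly = 0.25 + 0.15 = 0.4000
ω₁+ω₂+ω₃+ω₄ = 16.0000  →  vx = (0.08/4)·16.0000 = 0.3200
−ω₁+ω₂+ω₃−ω₄ = 14.0000  →  vy = (0.08/4)·14.0000 = 0.2800
−ω₁+ω₂−ω₃+ω₄ = -8.0000  →  ωz = (0.08/1.6000)·-8.0000 = -0.4000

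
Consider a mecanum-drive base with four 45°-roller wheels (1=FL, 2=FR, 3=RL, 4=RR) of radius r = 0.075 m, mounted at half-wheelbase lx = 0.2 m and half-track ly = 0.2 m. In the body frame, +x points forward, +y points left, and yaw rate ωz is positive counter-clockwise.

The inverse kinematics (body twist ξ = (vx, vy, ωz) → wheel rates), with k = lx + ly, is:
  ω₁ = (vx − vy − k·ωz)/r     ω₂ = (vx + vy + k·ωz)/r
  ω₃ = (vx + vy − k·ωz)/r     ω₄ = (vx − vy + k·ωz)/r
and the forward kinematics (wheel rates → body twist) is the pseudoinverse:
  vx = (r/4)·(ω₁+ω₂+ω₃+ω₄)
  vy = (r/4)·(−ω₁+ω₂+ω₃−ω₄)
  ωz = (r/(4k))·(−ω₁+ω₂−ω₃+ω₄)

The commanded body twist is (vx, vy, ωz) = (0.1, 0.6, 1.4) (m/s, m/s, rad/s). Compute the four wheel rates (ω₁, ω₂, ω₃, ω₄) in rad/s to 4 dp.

k = lx + ly = 0.2 + 0.2 = 0.4000;  k·ωz = 0.4000·1.4 = 0.5600
ω₁ (FL) = (vx − vy − k·ωz)/r = -1.0600/0.075 = -14.1333
ω₂ (FR) = (vx + vy + k·ωz)/r = 1.2600/0.075 = 16.8000
ω₃ (RL) = (vx + vy − k·ωz)/r = 0.1400/0.075 = 1.8667
ω₄ (RR) = (vx − vy + k·ωz)/r = 0.0600/0.075 = 0.8000

(-14.1333, 16.8000, 1.8667, 0.8000)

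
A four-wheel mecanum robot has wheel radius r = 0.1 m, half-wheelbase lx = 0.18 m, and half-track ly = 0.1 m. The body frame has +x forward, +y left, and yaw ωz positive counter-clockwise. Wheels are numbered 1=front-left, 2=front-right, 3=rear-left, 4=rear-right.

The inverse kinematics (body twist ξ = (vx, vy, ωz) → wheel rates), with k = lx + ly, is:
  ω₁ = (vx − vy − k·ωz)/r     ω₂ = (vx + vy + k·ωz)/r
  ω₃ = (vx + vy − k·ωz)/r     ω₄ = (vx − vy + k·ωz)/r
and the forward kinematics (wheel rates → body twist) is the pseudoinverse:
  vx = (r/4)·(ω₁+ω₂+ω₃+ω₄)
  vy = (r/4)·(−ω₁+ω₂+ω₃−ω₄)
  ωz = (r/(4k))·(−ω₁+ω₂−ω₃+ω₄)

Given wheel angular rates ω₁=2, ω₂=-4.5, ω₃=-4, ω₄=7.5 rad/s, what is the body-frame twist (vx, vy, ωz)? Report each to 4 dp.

(0.0250, -0.4500, 0.4464)

k = lx + ly = 0.18 + 0.1 = 0.2800
ω₁+ω₂+ω₃+ω₄ = 1.0000  →  vx = (0.1/4)·1.0000 = 0.0250
−ω₁+ω₂+ω₃−ω₄ = -18.0000  →  vy = (0.1/4)·-18.0000 = -0.4500
−ω₁+ω₂−ω₃+ω₄ = 5.0000  →  ωz = (0.1/1.1200)·5.0000 = 0.4464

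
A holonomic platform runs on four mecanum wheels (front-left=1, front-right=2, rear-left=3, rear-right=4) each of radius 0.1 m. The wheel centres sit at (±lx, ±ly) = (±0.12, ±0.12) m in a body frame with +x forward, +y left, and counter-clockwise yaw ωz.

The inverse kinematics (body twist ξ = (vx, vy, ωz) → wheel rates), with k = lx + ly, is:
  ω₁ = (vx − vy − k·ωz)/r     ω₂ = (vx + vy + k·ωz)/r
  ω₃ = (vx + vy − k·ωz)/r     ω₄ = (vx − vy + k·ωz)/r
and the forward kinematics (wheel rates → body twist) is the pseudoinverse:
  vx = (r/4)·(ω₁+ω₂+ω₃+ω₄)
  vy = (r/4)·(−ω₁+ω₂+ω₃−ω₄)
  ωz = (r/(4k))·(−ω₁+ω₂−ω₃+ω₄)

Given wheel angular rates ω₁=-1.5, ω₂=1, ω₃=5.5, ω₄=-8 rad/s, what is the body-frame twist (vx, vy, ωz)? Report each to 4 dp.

(-0.0750, 0.4000, -1.1458)

k = lx + ly = 0.12 + 0.12 = 0.2400
ω₁+ω₂+ω₃+ω₄ = -3.0000  →  vx = (0.1/4)·-3.0000 = -0.0750
−ω₁+ω₂+ω₃−ω₄ = 16.0000  →  vy = (0.1/4)·16.0000 = 0.4000
−ω₁+ω₂−ω₃+ω₄ = -11.0000  →  ωz = (0.1/0.9600)·-11.0000 = -1.1458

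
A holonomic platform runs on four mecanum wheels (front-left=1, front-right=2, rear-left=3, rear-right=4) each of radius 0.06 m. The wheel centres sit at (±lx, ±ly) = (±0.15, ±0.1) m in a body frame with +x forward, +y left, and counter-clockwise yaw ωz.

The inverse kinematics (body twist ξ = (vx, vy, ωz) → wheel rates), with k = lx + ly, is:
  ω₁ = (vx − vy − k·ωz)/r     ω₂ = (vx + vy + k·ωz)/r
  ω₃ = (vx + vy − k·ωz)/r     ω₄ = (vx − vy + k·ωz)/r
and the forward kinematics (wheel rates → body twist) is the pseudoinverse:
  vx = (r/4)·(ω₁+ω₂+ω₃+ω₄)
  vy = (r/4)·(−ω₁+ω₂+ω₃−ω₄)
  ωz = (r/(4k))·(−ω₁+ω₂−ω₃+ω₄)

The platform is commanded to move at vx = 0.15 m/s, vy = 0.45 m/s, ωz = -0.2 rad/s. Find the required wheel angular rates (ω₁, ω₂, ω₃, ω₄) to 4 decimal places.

(-4.1667, 9.1667, 10.8333, -5.8333)

k = lx + ly = 0.15 + 0.1 = 0.2500;  k·ωz = 0.2500·-0.2 = -0.0500
ω₁ (FL) = (vx − vy − k·ωz)/r = -0.2500/0.06 = -4.1667
ω₂ (FR) = (vx + vy + k·ωz)/r = 0.5500/0.06 = 9.1667
ω₃ (RL) = (vx + vy − k·ωz)/r = 0.6500/0.06 = 10.8333
ω₄ (RR) = (vx − vy + k·ωz)/r = -0.3500/0.06 = -5.8333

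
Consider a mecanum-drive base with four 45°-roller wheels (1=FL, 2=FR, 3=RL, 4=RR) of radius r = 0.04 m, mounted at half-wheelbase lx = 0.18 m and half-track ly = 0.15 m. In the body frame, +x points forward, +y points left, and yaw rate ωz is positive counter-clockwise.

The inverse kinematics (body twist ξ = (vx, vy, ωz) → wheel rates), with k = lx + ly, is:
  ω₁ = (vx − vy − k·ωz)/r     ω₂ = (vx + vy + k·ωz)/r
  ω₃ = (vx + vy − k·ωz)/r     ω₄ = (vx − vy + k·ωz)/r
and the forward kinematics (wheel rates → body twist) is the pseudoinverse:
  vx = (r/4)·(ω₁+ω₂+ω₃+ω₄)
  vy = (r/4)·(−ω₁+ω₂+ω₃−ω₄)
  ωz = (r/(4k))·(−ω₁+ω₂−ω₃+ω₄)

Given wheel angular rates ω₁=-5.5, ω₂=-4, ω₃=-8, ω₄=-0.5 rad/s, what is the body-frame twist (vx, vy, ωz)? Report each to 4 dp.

k = lx + ly = 0.18 + 0.15 = 0.3300
ω₁+ω₂+ω₃+ω₄ = -18.0000  →  vx = (0.04/4)·-18.0000 = -0.1800
−ω₁+ω₂+ω₃−ω₄ = -6.0000  →  vy = (0.04/4)·-6.0000 = -0.0600
−ω₁+ω₂−ω₃+ω₄ = 9.0000  →  ωz = (0.04/1.3200)·9.0000 = 0.2727

(-0.1800, -0.0600, 0.2727)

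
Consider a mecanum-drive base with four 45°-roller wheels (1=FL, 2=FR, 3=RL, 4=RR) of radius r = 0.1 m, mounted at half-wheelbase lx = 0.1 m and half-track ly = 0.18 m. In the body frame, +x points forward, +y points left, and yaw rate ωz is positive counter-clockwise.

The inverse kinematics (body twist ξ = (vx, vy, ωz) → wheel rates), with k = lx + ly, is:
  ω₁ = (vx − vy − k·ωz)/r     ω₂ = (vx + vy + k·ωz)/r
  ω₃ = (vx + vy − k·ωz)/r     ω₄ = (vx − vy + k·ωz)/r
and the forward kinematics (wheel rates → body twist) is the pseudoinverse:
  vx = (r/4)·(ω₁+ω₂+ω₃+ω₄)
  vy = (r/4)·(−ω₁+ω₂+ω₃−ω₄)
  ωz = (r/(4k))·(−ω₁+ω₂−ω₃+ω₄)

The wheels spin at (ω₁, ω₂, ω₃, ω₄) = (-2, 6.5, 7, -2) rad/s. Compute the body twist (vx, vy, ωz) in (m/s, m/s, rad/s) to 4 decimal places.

(0.2375, 0.4375, -0.0446)

k = lx + ly = 0.1 + 0.18 = 0.2800
ω₁+ω₂+ω₃+ω₄ = 9.5000  →  vx = (0.1/4)·9.5000 = 0.2375
−ω₁+ω₂+ω₃−ω₄ = 17.5000  →  vy = (0.1/4)·17.5000 = 0.4375
−ω₁+ω₂−ω₃+ω₄ = -0.5000  →  ωz = (0.1/1.1200)·-0.5000 = -0.0446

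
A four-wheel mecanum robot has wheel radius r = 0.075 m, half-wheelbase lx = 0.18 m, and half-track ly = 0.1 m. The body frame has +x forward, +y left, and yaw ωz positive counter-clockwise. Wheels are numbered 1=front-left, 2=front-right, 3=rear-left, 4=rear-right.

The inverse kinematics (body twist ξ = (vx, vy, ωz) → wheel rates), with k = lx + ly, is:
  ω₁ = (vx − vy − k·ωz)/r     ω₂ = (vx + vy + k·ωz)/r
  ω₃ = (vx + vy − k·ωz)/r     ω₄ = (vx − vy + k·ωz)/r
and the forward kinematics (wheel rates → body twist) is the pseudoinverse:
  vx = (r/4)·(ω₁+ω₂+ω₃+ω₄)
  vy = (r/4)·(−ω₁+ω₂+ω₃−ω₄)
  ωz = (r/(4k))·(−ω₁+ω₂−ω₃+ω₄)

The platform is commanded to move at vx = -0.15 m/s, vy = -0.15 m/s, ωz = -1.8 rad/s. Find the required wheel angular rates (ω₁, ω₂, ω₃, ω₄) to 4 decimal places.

(6.7200, -10.7200, 2.7200, -6.7200)

k = lx + ly = 0.18 + 0.1 = 0.2800;  k·ωz = 0.2800·-1.8 = -0.5040
ω₁ (FL) = (vx − vy − k·ωz)/r = 0.5040/0.075 = 6.7200
ω₂ (FR) = (vx + vy + k·ωz)/r = -0.8040/0.075 = -10.7200
ω₃ (RL) = (vx + vy − k·ωz)/r = 0.2040/0.075 = 2.7200
ω₄ (RR) = (vx − vy + k·ωz)/r = -0.5040/0.075 = -6.7200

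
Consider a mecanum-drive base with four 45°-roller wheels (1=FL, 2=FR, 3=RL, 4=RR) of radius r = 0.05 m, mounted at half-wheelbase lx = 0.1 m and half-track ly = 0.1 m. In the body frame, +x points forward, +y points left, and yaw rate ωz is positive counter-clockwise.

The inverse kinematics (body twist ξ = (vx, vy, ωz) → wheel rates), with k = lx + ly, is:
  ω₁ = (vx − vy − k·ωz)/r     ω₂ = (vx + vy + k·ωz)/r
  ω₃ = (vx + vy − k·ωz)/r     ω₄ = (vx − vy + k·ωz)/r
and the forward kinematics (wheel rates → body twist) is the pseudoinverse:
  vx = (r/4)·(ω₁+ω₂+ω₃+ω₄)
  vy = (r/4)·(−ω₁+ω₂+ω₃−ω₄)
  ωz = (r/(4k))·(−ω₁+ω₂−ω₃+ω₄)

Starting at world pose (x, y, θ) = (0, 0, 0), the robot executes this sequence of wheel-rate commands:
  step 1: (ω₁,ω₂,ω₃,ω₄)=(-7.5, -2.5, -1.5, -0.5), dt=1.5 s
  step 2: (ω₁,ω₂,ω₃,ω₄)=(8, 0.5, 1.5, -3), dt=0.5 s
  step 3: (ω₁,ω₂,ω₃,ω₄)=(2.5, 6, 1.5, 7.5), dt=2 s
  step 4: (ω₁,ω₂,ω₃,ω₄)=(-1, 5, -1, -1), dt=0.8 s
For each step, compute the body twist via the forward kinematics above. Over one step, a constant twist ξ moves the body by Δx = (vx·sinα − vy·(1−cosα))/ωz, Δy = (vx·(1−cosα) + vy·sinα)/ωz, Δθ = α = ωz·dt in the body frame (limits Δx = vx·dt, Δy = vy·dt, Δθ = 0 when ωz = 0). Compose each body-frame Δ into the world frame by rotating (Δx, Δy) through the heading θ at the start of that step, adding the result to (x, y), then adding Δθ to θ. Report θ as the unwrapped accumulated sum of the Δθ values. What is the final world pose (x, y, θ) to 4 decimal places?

step 1: ξ=(vx,vy,ωz)=(-0.1500, 0.0500, 0.3750), dt=1.5 → body Δ=(-0.2339, 0.0095, 0.5625) → world pose (-0.2339, 0.0095, 0.5625)
step 2: ξ=(vx,vy,ωz)=(0.0875, -0.0375, -0.7500), dt=0.5 → body Δ=(0.0393, -0.0264, -0.3750) → world pose (-0.1866, 0.0081, 0.1875)
step 3: ξ=(vx,vy,ωz)=(0.2188, -0.0312, 0.5938), dt=2.0 → body Δ=(0.3746, 0.1818, 1.1875) → world pose (0.1476, 0.2565, 1.3750)
step 4: ξ=(vx,vy,ωz)=(0.0250, 0.0750, 0.3750), dt=0.8 → body Δ=(0.0108, 0.0621, 0.3000) → world pose (0.0888, 0.2792, 1.6750)

(0.0888, 0.2792, 1.6750)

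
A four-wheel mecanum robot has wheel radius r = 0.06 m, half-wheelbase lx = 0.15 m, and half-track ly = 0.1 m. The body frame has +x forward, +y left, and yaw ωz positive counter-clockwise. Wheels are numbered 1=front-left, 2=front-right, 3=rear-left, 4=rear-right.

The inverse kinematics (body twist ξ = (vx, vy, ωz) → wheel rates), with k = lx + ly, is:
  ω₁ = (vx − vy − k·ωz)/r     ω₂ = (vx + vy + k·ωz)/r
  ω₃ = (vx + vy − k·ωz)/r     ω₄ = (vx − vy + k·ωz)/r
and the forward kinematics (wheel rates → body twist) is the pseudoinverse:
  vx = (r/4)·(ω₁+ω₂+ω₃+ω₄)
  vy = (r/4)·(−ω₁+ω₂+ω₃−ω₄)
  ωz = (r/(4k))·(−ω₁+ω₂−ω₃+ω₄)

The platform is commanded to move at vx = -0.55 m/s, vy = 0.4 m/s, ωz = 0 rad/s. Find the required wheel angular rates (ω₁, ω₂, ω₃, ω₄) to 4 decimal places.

(-15.8333, -2.5000, -2.5000, -15.8333)

k = lx + ly = 0.15 + 0.1 = 0.2500;  k·ωz = 0.2500·0 = 0.0000
ω₁ (FL) = (vx − vy − k·ωz)/r = -0.9500/0.06 = -15.8333
ω₂ (FR) = (vx + vy + k·ωz)/r = -0.1500/0.06 = -2.5000
ω₃ (RL) = (vx + vy − k·ωz)/r = -0.1500/0.06 = -2.5000
ω₄ (RR) = (vx − vy + k·ωz)/r = -0.9500/0.06 = -15.8333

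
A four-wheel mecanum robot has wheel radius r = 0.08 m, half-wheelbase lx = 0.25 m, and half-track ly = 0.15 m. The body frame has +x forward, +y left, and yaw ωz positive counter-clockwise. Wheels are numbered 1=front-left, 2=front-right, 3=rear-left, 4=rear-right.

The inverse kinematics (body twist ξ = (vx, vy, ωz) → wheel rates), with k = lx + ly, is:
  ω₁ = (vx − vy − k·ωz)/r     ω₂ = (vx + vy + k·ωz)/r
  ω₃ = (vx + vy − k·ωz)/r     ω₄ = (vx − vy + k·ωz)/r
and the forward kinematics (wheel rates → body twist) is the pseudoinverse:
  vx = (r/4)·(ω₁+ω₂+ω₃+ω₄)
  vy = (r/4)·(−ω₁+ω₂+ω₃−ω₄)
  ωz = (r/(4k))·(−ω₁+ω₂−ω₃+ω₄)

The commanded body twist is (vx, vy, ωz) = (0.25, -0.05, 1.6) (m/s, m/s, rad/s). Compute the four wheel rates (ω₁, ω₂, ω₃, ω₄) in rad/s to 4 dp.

(-4.2500, 10.5000, -5.5000, 11.7500)

k = lx + ly = 0.25 + 0.15 = 0.4000;  k·ωz = 0.4000·1.6 = 0.6400
ω₁ (FL) = (vx − vy − k·ωz)/r = -0.3400/0.08 = -4.2500
ω₂ (FR) = (vx + vy + k·ωz)/r = 0.8400/0.08 = 10.5000
ω₃ (RL) = (vx + vy − k·ωz)/r = -0.4400/0.08 = -5.5000
ω₄ (RR) = (vx − vy + k·ωz)/r = 0.9400/0.08 = 11.7500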